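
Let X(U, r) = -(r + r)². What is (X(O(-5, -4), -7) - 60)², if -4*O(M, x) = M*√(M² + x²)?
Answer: 65536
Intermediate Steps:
O(M, x) = -M*√(M² + x²)/4
X(U, r) = -4*r² (X(U, r) = -(2*r)² = -4*r²)
(X(O(-5, -4), -7) - 60)² = (-4*(-7)² - 60)² = (-4*49 - 60)² = (-196 - 60)² = (-256)² = 65536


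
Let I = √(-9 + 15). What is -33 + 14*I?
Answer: -33 + 14*√6 ≈ 1.2929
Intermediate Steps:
I = √6 ≈ 2.4495
-33 + 14*I = -33 + 14*√6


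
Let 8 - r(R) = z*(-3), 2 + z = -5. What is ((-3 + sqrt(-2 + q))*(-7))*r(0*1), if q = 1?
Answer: -273 + 91*I ≈ -273.0 + 91.0*I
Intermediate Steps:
z = -7 (z = -2 - 5 = -7)
r(R) = -13 (r(R) = 8 - (-7)*(-3) = 8 - 1*21 = 8 - 21 = -13)
((-3 + sqrt(-2 + q))*(-7))*r(0*1) = ((-3 + sqrt(-2 + 1))*(-7))*(-13) = ((-3 + sqrt(-1))*(-7))*(-13) = ((-3 + I)*(-7))*(-13) = (21 - 7*I)*(-13) = -273 + 91*I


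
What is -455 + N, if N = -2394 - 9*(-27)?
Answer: -2606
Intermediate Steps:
N = -2151 (N = -2394 - 1*(-243) = -2394 + 243 = -2151)
-455 + N = -455 - 2151 = -2606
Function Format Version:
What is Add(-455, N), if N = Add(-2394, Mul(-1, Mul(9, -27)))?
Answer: -2606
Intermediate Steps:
N = -2151 (N = Add(-2394, Mul(-1, -243)) = Add(-2394, 243) = -2151)
Add(-455, N) = Add(-455, -2151) = -2606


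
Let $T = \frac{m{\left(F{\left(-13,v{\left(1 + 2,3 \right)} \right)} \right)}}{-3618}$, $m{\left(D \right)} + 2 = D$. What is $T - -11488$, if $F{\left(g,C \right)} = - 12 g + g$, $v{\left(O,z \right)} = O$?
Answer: $\frac{13854481}{1206} \approx 11488.0$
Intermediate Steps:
$F{\left(g,C \right)} = - 11 g$
$m{\left(D \right)} = -2 + D$
$T = - \frac{47}{1206}$ ($T = \frac{-2 - -143}{-3618} = \left(-2 + 143\right) \left(- \frac{1}{3618}\right) = 141 \left(- \frac{1}{3618}\right) = - \frac{47}{1206} \approx -0.038972$)
$T - -11488 = - \frac{47}{1206} - -11488 = - \frac{47}{1206} + 11488 = \frac{13854481}{1206}$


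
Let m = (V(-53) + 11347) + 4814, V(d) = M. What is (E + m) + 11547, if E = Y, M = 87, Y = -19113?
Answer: 8682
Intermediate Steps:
E = -19113
V(d) = 87
m = 16248 (m = (87 + 11347) + 4814 = 11434 + 4814 = 16248)
(E + m) + 11547 = (-19113 + 16248) + 11547 = -2865 + 11547 = 8682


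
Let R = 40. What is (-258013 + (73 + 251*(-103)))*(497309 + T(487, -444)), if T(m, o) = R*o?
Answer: -136092649357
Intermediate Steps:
T(m, o) = 40*o
(-258013 + (73 + 251*(-103)))*(497309 + T(487, -444)) = (-258013 + (73 + 251*(-103)))*(497309 + 40*(-444)) = (-258013 + (73 - 25853))*(497309 - 17760) = (-258013 - 25780)*479549 = -283793*479549 = -136092649357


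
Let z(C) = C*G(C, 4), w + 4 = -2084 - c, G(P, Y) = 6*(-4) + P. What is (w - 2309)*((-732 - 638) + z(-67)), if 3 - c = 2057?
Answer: -11075361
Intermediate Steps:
c = -2054 (c = 3 - 1*2057 = 3 - 2057 = -2054)
G(P, Y) = -24 + P
w = -34 (w = -4 + (-2084 - 1*(-2054)) = -4 + (-2084 + 2054) = -4 - 30 = -34)
z(C) = C*(-24 + C)
(w - 2309)*((-732 - 638) + z(-67)) = (-34 - 2309)*((-732 - 638) - 67*(-24 - 67)) = -2343*(-1370 - 67*(-91)) = -2343*(-1370 + 6097) = -2343*4727 = -11075361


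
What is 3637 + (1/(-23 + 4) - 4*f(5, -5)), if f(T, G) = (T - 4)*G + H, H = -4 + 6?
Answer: 69330/19 ≈ 3648.9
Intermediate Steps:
H = 2
f(T, G) = 2 + G*(-4 + T) (f(T, G) = (T - 4)*G + 2 = (-4 + T)*G + 2 = G*(-4 + T) + 2 = 2 + G*(-4 + T))
3637 + (1/(-23 + 4) - 4*f(5, -5)) = 3637 + (1/(-23 + 4) - 4*(2 - 4*(-5) - 5*5)) = 3637 + (1/(-19) - 4*(2 + 20 - 25)) = 3637 + (-1/19 - 4*(-3)) = 3637 + (-1/19 + 12) = 3637 + 227/19 = 69330/19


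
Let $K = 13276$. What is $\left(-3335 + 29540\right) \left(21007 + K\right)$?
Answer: $898386015$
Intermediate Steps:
$\left(-3335 + 29540\right) \left(21007 + K\right) = \left(-3335 + 29540\right) \left(21007 + 13276\right) = 26205 \cdot 34283 = 898386015$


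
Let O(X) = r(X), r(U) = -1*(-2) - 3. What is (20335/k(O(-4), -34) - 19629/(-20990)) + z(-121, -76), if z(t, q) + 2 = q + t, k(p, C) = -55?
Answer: -131097521/230890 ≈ -567.79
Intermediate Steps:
r(U) = -1 (r(U) = 2 - 3 = -1)
O(X) = -1
z(t, q) = -2 + q + t (z(t, q) = -2 + (q + t) = -2 + q + t)
(20335/k(O(-4), -34) - 19629/(-20990)) + z(-121, -76) = (20335/(-55) - 19629/(-20990)) + (-2 - 76 - 121) = (20335*(-1/55) - 19629*(-1/20990)) - 199 = (-4067/11 + 19629/20990) - 199 = -85150411/230890 - 199 = -131097521/230890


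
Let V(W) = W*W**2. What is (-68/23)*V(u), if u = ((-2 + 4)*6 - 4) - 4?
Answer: -4352/23 ≈ -189.22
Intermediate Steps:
u = 4 (u = (2*6 - 4) - 4 = (12 - 4) - 4 = 8 - 4 = 4)
V(W) = W**3
(-68/23)*V(u) = -68/23*4**3 = -68*1/23*64 = -68/23*64 = -4352/23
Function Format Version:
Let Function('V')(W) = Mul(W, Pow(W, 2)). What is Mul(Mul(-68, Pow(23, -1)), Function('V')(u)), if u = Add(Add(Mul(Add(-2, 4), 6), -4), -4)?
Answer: Rational(-4352, 23) ≈ -189.22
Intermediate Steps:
u = 4 (u = Add(Add(Mul(2, 6), -4), -4) = Add(Add(12, -4), -4) = Add(8, -4) = 4)
Function('V')(W) = Pow(W, 3)
Mul(Mul(-68, Pow(23, -1)), Function('V')(u)) = Mul(Mul(-68, Pow(23, -1)), Pow(4, 3)) = Mul(Mul(-68, Rational(1, 23)), 64) = Mul(Rational(-68, 23), 64) = Rational(-4352, 23)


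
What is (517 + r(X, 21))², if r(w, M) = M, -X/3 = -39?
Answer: 289444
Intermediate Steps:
X = 117 (X = -3*(-39) = 117)
(517 + r(X, 21))² = (517 + 21)² = 538² = 289444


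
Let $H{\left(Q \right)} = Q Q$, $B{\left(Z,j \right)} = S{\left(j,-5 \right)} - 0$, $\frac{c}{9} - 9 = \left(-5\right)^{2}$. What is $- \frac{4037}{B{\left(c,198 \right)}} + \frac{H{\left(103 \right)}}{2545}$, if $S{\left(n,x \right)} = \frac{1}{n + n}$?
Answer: $- \frac{4068558731}{2545} \approx -1.5986 \cdot 10^{6}$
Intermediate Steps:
$S{\left(n,x \right)} = \frac{1}{2 n}$
$c = 306$ ($c = 81 + 9 \left(-5\right)^{2} = 81 + 9 \cdot 25 = 81 + 225 = 306$)
$B{\left(Z,j \right)} = \frac{1}{2 j}$ ($B{\left(Z,j \right)} = \frac{1}{2 j} - 0 = \frac{1}{2 j} + 0 = \frac{1}{2 j}$)
$H{\left(Q \right)} = Q^{2}$
$- \frac{4037}{B{\left(c,198 \right)}} + \frac{H{\left(103 \right)}}{2545} = - \frac{4037}{\frac{1}{2} \cdot \frac{1}{198}} + \frac{103^{2}}{2545} = - \frac{4037}{\frac{1}{2} \cdot \frac{1}{198}} + 10609 \cdot \frac{1}{2545} = - 4037 \frac{1}{\frac{1}{396}} + \frac{10609}{2545} = \left(-4037\right) 396 + \frac{10609}{2545} = -1598652 + \frac{10609}{2545} = - \frac{4068558731}{2545}$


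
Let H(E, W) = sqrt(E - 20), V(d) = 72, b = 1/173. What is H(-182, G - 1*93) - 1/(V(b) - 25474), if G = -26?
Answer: 1/25402 + I*sqrt(202) ≈ 3.9367e-5 + 14.213*I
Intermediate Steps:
b = 1/173 ≈ 0.0057803
H(E, W) = sqrt(-20 + E)
H(-182, G - 1*93) - 1/(V(b) - 25474) = sqrt(-20 - 182) - 1/(72 - 25474) = sqrt(-202) - 1/(-25402) = I*sqrt(202) - 1*(-1/25402) = I*sqrt(202) + 1/25402 = 1/25402 + I*sqrt(202)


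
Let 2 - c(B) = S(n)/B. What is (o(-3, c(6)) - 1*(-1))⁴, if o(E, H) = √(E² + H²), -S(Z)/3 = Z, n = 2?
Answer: 433 + 228*√2 ≈ 755.44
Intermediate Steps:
S(Z) = -3*Z
c(B) = 2 + 6/B (c(B) = 2 - (-3*2)/B = 2 - (-6)/B = 2 + 6/B)
(o(-3, c(6)) - 1*(-1))⁴ = (√((-3)² + (2 + 6/6)²) - 1*(-1))⁴ = (√(9 + (2 + 6*(⅙))²) + 1)⁴ = (√(9 + (2 + 1)²) + 1)⁴ = (√(9 + 3²) + 1)⁴ = (√(9 + 9) + 1)⁴ = (√18 + 1)⁴ = (3*√2 + 1)⁴ = (1 + 3*√2)⁴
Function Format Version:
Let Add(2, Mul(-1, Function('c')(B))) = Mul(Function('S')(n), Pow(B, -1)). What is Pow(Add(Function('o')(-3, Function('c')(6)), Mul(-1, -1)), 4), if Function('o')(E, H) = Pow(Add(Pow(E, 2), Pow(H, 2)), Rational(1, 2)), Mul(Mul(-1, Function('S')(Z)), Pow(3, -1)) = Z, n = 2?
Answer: Add(433, Mul(228, Pow(2, Rational(1, 2)))) ≈ 755.44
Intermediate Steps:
Function('S')(Z) = Mul(-3, Z)
Function('c')(B) = Add(2, Mul(6, Pow(B, -1))) (Function('c')(B) = Add(2, Mul(-1, Mul(Mul(-3, 2), Pow(B, -1)))) = Add(2, Mul(-1, Mul(-6, Pow(B, -1)))) = Add(2, Mul(6, Pow(B, -1))))
Pow(Add(Function('o')(-3, Function('c')(6)), Mul(-1, -1)), 4) = Pow(Add(Pow(Add(Pow(-3, 2), Pow(Add(2, Mul(6, Pow(6, -1))), 2)), Rational(1, 2)), Mul(-1, -1)), 4) = Pow(Add(Pow(Add(9, Pow(Add(2, Mul(6, Rational(1, 6))), 2)), Rational(1, 2)), 1), 4) = Pow(Add(Pow(Add(9, Pow(Add(2, 1), 2)), Rational(1, 2)), 1), 4) = Pow(Add(Pow(Add(9, Pow(3, 2)), Rational(1, 2)), 1), 4) = Pow(Add(Pow(Add(9, 9), Rational(1, 2)), 1), 4) = Pow(Add(Pow(18, Rational(1, 2)), 1), 4) = Pow(Add(Mul(3, Pow(2, Rational(1, 2))), 1), 4) = Pow(Add(1, Mul(3, Pow(2, Rational(1, 2)))), 4)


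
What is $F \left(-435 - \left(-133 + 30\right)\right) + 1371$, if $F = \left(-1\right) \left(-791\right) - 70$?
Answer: $-238001$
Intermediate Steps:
$F = 721$ ($F = 791 - 70 = 721$)
$F \left(-435 - \left(-133 + 30\right)\right) + 1371 = 721 \left(-435 - \left(-133 + 30\right)\right) + 1371 = 721 \left(-435 - -103\right) + 1371 = 721 \left(-435 + 103\right) + 1371 = 721 \left(-332\right) + 1371 = -239372 + 1371 = -238001$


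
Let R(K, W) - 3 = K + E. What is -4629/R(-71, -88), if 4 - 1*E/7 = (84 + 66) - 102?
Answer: 4629/376 ≈ 12.311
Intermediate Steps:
E = -308 (E = 28 - 7*((84 + 66) - 102) = 28 - 7*(150 - 102) = 28 - 7*48 = 28 - 336 = -308)
R(K, W) = -305 + K (R(K, W) = 3 + (K - 308) = 3 + (-308 + K) = -305 + K)
-4629/R(-71, -88) = -4629/(-305 - 71) = -4629/(-376) = -4629*(-1/376) = 4629/376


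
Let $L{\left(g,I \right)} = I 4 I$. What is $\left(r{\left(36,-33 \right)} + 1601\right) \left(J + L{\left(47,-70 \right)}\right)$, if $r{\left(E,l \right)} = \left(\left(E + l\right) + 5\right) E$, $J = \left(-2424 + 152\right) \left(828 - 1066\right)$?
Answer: $1058474704$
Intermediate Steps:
$L{\left(g,I \right)} = 4 I^{2}$ ($L{\left(g,I \right)} = 4 I I = 4 I^{2}$)
$J = 540736$ ($J = \left(-2272\right) \left(-238\right) = 540736$)
$r{\left(E,l \right)} = E \left(5 + E + l\right)$ ($r{\left(E,l \right)} = \left(5 + E + l\right) E = E \left(5 + E + l\right)$)
$\left(r{\left(36,-33 \right)} + 1601\right) \left(J + L{\left(47,-70 \right)}\right) = \left(36 \left(5 + 36 - 33\right) + 1601\right) \left(540736 + 4 \left(-70\right)^{2}\right) = \left(36 \cdot 8 + 1601\right) \left(540736 + 4 \cdot 4900\right) = \left(288 + 1601\right) \left(540736 + 19600\right) = 1889 \cdot 560336 = 1058474704$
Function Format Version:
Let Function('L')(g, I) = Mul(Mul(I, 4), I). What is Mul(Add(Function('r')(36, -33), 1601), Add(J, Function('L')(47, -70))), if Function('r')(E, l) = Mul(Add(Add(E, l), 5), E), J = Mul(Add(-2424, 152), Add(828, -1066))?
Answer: 1058474704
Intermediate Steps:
Function('L')(g, I) = Mul(4, Pow(I, 2)) (Function('L')(g, I) = Mul(Mul(4, I), I) = Mul(4, Pow(I, 2)))
J = 540736 (J = Mul(-2272, -238) = 540736)
Function('r')(E, l) = Mul(E, Add(5, E, l)) (Function('r')(E, l) = Mul(Add(5, E, l), E) = Mul(E, Add(5, E, l)))
Mul(Add(Function('r')(36, -33), 1601), Add(J, Function('L')(47, -70))) = Mul(Add(Mul(36, Add(5, 36, -33)), 1601), Add(540736, Mul(4, Pow(-70, 2)))) = Mul(Add(Mul(36, 8), 1601), Add(540736, Mul(4, 4900))) = Mul(Add(288, 1601), Add(540736, 19600)) = Mul(1889, 560336) = 1058474704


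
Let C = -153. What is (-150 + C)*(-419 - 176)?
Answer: 180285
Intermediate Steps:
(-150 + C)*(-419 - 176) = (-150 - 153)*(-419 - 176) = -303*(-595) = 180285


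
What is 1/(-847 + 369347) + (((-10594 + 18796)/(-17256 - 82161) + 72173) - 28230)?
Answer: 536618670428639/12211721500 ≈ 43943.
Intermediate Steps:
1/(-847 + 369347) + (((-10594 + 18796)/(-17256 - 82161) + 72173) - 28230) = 1/368500 + ((8202/(-99417) + 72173) - 28230) = 1/368500 + ((8202*(-1/99417) + 72173) - 28230) = 1/368500 + ((-2734/33139 + 72173) - 28230) = 1/368500 + (2391738313/33139 - 28230) = 1/368500 + 1456224343/33139 = 536618670428639/12211721500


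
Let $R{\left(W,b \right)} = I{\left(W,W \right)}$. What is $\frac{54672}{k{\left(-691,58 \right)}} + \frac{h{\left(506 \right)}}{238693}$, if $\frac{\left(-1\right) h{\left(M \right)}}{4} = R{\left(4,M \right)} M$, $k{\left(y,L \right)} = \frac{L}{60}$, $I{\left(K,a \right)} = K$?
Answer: $\frac{391494476096}{6922097} \approx 56557.0$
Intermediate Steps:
$R{\left(W,b \right)} = W$
$k{\left(y,L \right)} = \frac{L}{60}$ ($k{\left(y,L \right)} = L \frac{1}{60} = \frac{L}{60}$)
$h{\left(M \right)} = - 16 M$ ($h{\left(M \right)} = - 4 \cdot 4 M = - 16 M$)
$\frac{54672}{k{\left(-691,58 \right)}} + \frac{h{\left(506 \right)}}{238693} = \frac{54672}{\frac{1}{60} \cdot 58} + \frac{\left(-16\right) 506}{238693} = \frac{54672}{\frac{29}{30}} - \frac{8096}{238693} = 54672 \cdot \frac{30}{29} - \frac{8096}{238693} = \frac{1640160}{29} - \frac{8096}{238693} = \frac{391494476096}{6922097}$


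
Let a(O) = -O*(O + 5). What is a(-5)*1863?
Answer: 0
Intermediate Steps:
a(O) = -O*(5 + O)
a(-5)*1863 = -1*(-5)*(5 - 5)*1863 = -1*(-5)*0*1863 = 0*1863 = 0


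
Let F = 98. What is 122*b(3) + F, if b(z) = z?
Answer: 464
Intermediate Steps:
122*b(3) + F = 122*3 + 98 = 366 + 98 = 464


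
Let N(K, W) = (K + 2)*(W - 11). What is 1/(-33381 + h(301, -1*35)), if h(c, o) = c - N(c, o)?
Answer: -1/19142 ≈ -5.2241e-5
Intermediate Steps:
N(K, W) = (-11 + W)*(2 + K) (N(K, W) = (2 + K)*(-11 + W) = (-11 + W)*(2 + K))
h(c, o) = 22 - 2*o + 12*c - c*o (h(c, o) = c - (-22 - 11*c + 2*o + c*o) = c + (22 - 2*o + 11*c - c*o) = 22 - 2*o + 12*c - c*o)
1/(-33381 + h(301, -1*35)) = 1/(-33381 + (22 - (-2)*35 + 12*301 - 1*301*(-1*35))) = 1/(-33381 + (22 - 2*(-35) + 3612 - 1*301*(-35))) = 1/(-33381 + (22 + 70 + 3612 + 10535)) = 1/(-33381 + 14239) = 1/(-19142) = -1/19142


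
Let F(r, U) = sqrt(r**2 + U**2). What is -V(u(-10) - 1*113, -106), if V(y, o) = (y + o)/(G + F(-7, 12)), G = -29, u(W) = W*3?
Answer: -2407/216 - 83*sqrt(193)/216 ≈ -16.482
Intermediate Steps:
u(W) = 3*W
F(r, U) = sqrt(U**2 + r**2)
V(y, o) = (o + y)/(-29 + sqrt(193)) (V(y, o) = (y + o)/(-29 + sqrt(12**2 + (-7)**2)) = (o + y)/(-29 + sqrt(144 + 49)) = (o + y)/(-29 + sqrt(193)))
-V(u(-10) - 1*113, -106) = -(-29/648*(-106) - 29*(3*(-10) - 1*113)/648 - 1/648*(-106)*sqrt(193) - (3*(-10) - 1*113)*sqrt(193)/648) = -(1537/324 - 29*(-30 - 113)/648 + 53*sqrt(193)/324 - (-30 - 113)*sqrt(193)/648) = -(1537/324 - 29/648*(-143) + 53*sqrt(193)/324 - 1/648*(-143)*sqrt(193)) = -(1537/324 + 4147/648 + 53*sqrt(193)/324 + 143*sqrt(193)/648) = -(2407/216 + 83*sqrt(193)/216) = -2407/216 - 83*sqrt(193)/216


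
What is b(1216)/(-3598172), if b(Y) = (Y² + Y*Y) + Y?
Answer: -739632/899543 ≈ -0.82223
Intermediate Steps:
b(Y) = Y + 2*Y² (b(Y) = (Y² + Y²) + Y = 2*Y² + Y = Y + 2*Y²)
b(1216)/(-3598172) = (1216*(1 + 2*1216))/(-3598172) = (1216*(1 + 2432))*(-1/3598172) = (1216*2433)*(-1/3598172) = 2958528*(-1/3598172) = -739632/899543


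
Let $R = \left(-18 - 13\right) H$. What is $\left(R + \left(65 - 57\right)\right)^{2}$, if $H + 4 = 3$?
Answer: $1521$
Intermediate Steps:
$H = -1$ ($H = -4 + 3 = -1$)
$R = 31$ ($R = \left(-18 - 13\right) \left(-1\right) = \left(-31\right) \left(-1\right) = 31$)
$\left(R + \left(65 - 57\right)\right)^{2} = \left(31 + \left(65 - 57\right)\right)^{2} = \left(31 + 8\right)^{2} = 39^{2} = 1521$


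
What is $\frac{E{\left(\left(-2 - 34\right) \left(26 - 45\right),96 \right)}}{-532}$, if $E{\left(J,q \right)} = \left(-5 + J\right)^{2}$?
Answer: $- \frac{65863}{76} \approx -866.62$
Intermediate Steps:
$\frac{E{\left(\left(-2 - 34\right) \left(26 - 45\right),96 \right)}}{-532} = \frac{\left(-5 + \left(-2 - 34\right) \left(26 - 45\right)\right)^{2}}{-532} = \left(-5 - -684\right)^{2} \left(- \frac{1}{532}\right) = \left(-5 + 684\right)^{2} \left(- \frac{1}{532}\right) = 679^{2} \left(- \frac{1}{532}\right) = 461041 \left(- \frac{1}{532}\right) = - \frac{65863}{76}$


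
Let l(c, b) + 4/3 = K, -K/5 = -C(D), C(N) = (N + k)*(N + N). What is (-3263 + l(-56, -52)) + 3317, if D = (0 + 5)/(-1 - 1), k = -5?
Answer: 1441/6 ≈ 240.17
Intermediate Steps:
D = -5/2 (D = 5/(-2) = 5*(-½) = -5/2 ≈ -2.5000)
C(N) = 2*N*(-5 + N) (C(N) = (N - 5)*(N + N) = (-5 + N)*(2*N) = 2*N*(-5 + N))
K = 375/2 (K = -(-5)*2*(-5/2)*(-5 - 5/2) = -(-5)*2*(-5/2)*(-15/2) = -(-5)*75/2 = -5*(-75/2) = 375/2 ≈ 187.50)
l(c, b) = 1117/6 (l(c, b) = -4/3 + 375/2 = 1117/6)
(-3263 + l(-56, -52)) + 3317 = (-3263 + 1117/6) + 3317 = -18461/6 + 3317 = 1441/6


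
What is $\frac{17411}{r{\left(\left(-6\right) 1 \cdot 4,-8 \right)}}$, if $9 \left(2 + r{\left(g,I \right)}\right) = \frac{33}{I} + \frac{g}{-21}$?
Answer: $- \frac{8775144}{1175} \approx -7468.2$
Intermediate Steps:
$r{\left(g,I \right)} = -2 - \frac{g}{189} + \frac{11}{3 I}$ ($r{\left(g,I \right)} = -2 + \frac{\frac{33}{I} + \frac{g}{-21}}{9} = -2 + \frac{\frac{33}{I} + g \left(- \frac{1}{21}\right)}{9} = -2 + \frac{\frac{33}{I} - \frac{g}{21}}{9} = -2 - \left(- \frac{11}{3 I} + \frac{g}{189}\right) = -2 - \frac{g}{189} + \frac{11}{3 I}$)
$\frac{17411}{r{\left(\left(-6\right) 1 \cdot 4,-8 \right)}} = \frac{17411}{\frac{1}{189} \frac{1}{-8} \left(693 - - 8 \left(378 + \left(-6\right) 1 \cdot 4\right)\right)} = \frac{17411}{\frac{1}{189} \left(- \frac{1}{8}\right) \left(693 - - 8 \left(378 - 24\right)\right)} = \frac{17411}{\frac{1}{189} \left(- \frac{1}{8}\right) \left(693 - \left(-8\right) 354\right)} = \frac{17411}{\frac{1}{189} \left(- \frac{1}{8}\right) \left(693 + 2832\right)} = \frac{17411}{\frac{1}{189} \left(- \frac{1}{8}\right) 3525} = \frac{17411}{- \frac{1175}{504}} = 17411 \left(- \frac{504}{1175}\right) = - \frac{8775144}{1175}$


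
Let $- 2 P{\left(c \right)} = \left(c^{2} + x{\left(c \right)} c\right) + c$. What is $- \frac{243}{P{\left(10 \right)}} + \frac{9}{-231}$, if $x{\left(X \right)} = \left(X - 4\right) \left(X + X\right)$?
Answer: $\frac{16746}{50435} \approx 0.33203$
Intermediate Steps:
$x{\left(X \right)} = 2 X \left(-4 + X\right)$ ($x{\left(X \right)} = \left(-4 + X\right) 2 X = 2 X \left(-4 + X\right)$)
$P{\left(c \right)} = - \frac{c}{2} - \frac{c^{2}}{2} - c^{2} \left(-4 + c\right)$ ($P{\left(c \right)} = - \frac{\left(c^{2} + 2 c \left(-4 + c\right) c\right) + c}{2} = - \frac{\left(c^{2} + 2 c^{2} \left(-4 + c\right)\right) + c}{2} = - \frac{c + c^{2} + 2 c^{2} \left(-4 + c\right)}{2} = - \frac{c}{2} - \frac{c^{2}}{2} - c^{2} \left(-4 + c\right)$)
$- \frac{243}{P{\left(10 \right)}} + \frac{9}{-231} = - \frac{243}{\frac{1}{2} \cdot 10 \left(-1 - 2 \cdot 10^{2} + 7 \cdot 10\right)} + \frac{9}{-231} = - \frac{243}{\frac{1}{2} \cdot 10 \left(-1 - 200 + 70\right)} + 9 \left(- \frac{1}{231}\right) = - \frac{243}{\frac{1}{2} \cdot 10 \left(-1 - 200 + 70\right)} - \frac{3}{77} = - \frac{243}{\frac{1}{2} \cdot 10 \left(-131\right)} - \frac{3}{77} = - \frac{243}{-655} - \frac{3}{77} = \left(-243\right) \left(- \frac{1}{655}\right) - \frac{3}{77} = \frac{243}{655} - \frac{3}{77} = \frac{16746}{50435}$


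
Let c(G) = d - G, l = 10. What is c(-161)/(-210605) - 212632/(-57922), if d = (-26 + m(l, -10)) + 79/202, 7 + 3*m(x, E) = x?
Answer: 4522119693849/1232064943810 ≈ 3.6704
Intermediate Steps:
m(x, E) = -7/3 + x/3
d = -4971/202 (d = (-26 + (-7/3 + (⅓)*10)) + 79/202 = (-26 + (-7/3 + 10/3)) + 79*(1/202) = (-26 + 1) + 79/202 = -25 + 79/202 = -4971/202 ≈ -24.609)
c(G) = -4971/202 - G
c(-161)/(-210605) - 212632/(-57922) = (-4971/202 - 1*(-161))/(-210605) - 212632/(-57922) = (-4971/202 + 161)*(-1/210605) - 212632*(-1/57922) = (27551/202)*(-1/210605) + 106316/28961 = -27551/42542210 + 106316/28961 = 4522119693849/1232064943810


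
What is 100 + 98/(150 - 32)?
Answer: 5949/59 ≈ 100.83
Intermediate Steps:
100 + 98/(150 - 32) = 100 + 98/118 = 100 + (1/118)*98 = 100 + 49/59 = 5949/59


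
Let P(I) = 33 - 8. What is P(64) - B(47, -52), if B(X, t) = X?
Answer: -22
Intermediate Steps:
P(I) = 25
P(64) - B(47, -52) = 25 - 1*47 = 25 - 47 = -22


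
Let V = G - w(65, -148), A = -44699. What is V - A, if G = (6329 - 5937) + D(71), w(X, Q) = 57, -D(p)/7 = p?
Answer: 44537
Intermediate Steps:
D(p) = -7*p
G = -105 (G = (6329 - 5937) - 7*71 = 392 - 497 = -105)
V = -162 (V = -105 - 1*57 = -105 - 57 = -162)
V - A = -162 - 1*(-44699) = -162 + 44699 = 44537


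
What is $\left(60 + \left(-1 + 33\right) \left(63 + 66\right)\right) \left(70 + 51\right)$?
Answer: $506748$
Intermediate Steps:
$\left(60 + \left(-1 + 33\right) \left(63 + 66\right)\right) \left(70 + 51\right) = \left(60 + 32 \cdot 129\right) 121 = \left(60 + 4128\right) 121 = 4188 \cdot 121 = 506748$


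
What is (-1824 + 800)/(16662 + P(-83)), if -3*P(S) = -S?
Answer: -3072/49903 ≈ -0.061559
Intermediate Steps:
P(S) = S/3 (P(S) = -(-1)*S/3 = S/3)
(-1824 + 800)/(16662 + P(-83)) = (-1824 + 800)/(16662 + (⅓)*(-83)) = -1024/(16662 - 83/3) = -1024/49903/3 = -1024*3/49903 = -3072/49903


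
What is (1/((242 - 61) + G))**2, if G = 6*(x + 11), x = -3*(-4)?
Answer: 1/101761 ≈ 9.8270e-6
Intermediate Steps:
x = 12
G = 138 (G = 6*(12 + 11) = 6*23 = 138)
(1/((242 - 61) + G))**2 = (1/((242 - 61) + 138))**2 = (1/(181 + 138))**2 = (1/319)**2 = 1/101761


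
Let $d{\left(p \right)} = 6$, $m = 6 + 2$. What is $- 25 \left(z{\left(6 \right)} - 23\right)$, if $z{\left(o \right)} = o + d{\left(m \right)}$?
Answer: $275$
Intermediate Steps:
$m = 8$
$z{\left(o \right)} = 6 + o$ ($z{\left(o \right)} = o + 6 = 6 + o$)
$- 25 \left(z{\left(6 \right)} - 23\right) = - 25 \left(\left(6 + 6\right) - 23\right) = - 25 \left(12 - 23\right) = \left(-25\right) \left(-11\right) = 275$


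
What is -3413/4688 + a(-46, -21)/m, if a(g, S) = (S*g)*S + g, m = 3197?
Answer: -4618599/651632 ≈ -7.0877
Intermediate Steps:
a(g, S) = g + g*S² (a(g, S) = g*S² + g = g + g*S²)
-3413/4688 + a(-46, -21)/m = -3413/4688 - 46*(1 + (-21)²)/3197 = -3413*1/4688 - 46*(1 + 441)*(1/3197) = -3413/4688 - 46*442*(1/3197) = -3413/4688 - 20332*1/3197 = -3413/4688 - 884/139 = -4618599/651632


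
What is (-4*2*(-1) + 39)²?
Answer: 2209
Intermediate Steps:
(-4*2*(-1) + 39)² = (-8*(-1) + 39)² = (8 + 39)² = 47² = 2209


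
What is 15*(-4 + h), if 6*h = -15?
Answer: -195/2 ≈ -97.500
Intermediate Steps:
h = -5/2 (h = (1/6)*(-15) = -5/2 ≈ -2.5000)
15*(-4 + h) = 15*(-4 - 5/2) = 15*(-13/2) = -195/2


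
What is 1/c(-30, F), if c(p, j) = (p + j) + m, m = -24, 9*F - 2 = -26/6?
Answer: -27/1465 ≈ -0.018430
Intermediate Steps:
F = -7/27 (F = 2/9 + (-26/6)/9 = 2/9 + (-26*1/6)/9 = 2/9 + (1/9)*(-13/3) = 2/9 - 13/27 = -7/27 ≈ -0.25926)
c(p, j) = -24 + j + p (c(p, j) = (p + j) - 24 = (j + p) - 24 = -24 + j + p)
1/c(-30, F) = 1/(-24 - 7/27 - 30) = 1/(-1465/27) = -27/1465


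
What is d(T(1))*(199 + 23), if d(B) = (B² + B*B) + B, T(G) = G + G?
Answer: 2220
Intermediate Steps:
T(G) = 2*G
d(B) = B + 2*B² (d(B) = (B² + B²) + B = 2*B² + B = B + 2*B²)
d(T(1))*(199 + 23) = ((2*1)*(1 + 2*(2*1)))*(199 + 23) = (2*(1 + 2*2))*222 = (2*(1 + 4))*222 = (2*5)*222 = 10*222 = 2220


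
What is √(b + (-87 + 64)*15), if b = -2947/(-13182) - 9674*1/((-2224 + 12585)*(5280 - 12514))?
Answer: I*√2945960949386247472758/2923107486 ≈ 18.568*I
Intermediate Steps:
b = 8500366021/38000397318 (b = -2947*(-1/13182) - 9674/((-7234*10361)) = 2947/13182 - 9674/(-74951474) = 2947/13182 - 9674*(-1/74951474) = 2947/13182 + 4837/37475737 = 8500366021/38000397318 ≈ 0.22369)
√(b + (-87 + 64)*15) = √(8500366021/38000397318 + (-87 + 64)*15) = √(8500366021/38000397318 - 23*15) = √(8500366021/38000397318 - 345) = √(-13101636708689/38000397318) = I*√2945960949386247472758/2923107486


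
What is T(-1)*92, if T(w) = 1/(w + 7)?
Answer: 46/3 ≈ 15.333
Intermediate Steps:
T(w) = 1/(7 + w)
T(-1)*92 = 92/(7 - 1) = 92/6 = (⅙)*92 = 46/3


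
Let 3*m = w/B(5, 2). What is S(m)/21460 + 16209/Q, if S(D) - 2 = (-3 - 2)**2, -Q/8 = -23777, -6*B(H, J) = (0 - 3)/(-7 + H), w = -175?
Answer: 88245243/1020508840 ≈ 0.086472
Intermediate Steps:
B(H, J) = 1/(2*(-7 + H)) (B(H, J) = -(0 - 3)/(6*(-7 + H)) = -(-1)/(2*(-7 + H)) = 1/(2*(-7 + H)))
m = 700/3 (m = (-175/(1/(2*(-7 + 5))))/3 = (-175/((1/2)/(-2)))/3 = (-175/((1/2)*(-1/2)))/3 = (-175/(-1/4))/3 = (-175*(-4))/3 = (1/3)*700 = 700/3 ≈ 233.33)
Q = 190216 (Q = -8*(-23777) = 190216)
S(D) = 27 (S(D) = 2 + (-3 - 2)**2 = 2 + (-5)**2 = 2 + 25 = 27)
S(m)/21460 + 16209/Q = 27/21460 + 16209/190216 = 88245243/1020508840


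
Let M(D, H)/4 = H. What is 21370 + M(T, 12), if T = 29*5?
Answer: 21418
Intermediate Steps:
T = 145
M(D, H) = 4*H
21370 + M(T, 12) = 21370 + 4*12 = 21370 + 48 = 21418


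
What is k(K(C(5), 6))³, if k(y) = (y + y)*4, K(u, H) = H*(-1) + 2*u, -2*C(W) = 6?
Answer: -884736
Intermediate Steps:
C(W) = -3 (C(W) = -½*6 = -3)
K(u, H) = -H + 2*u
k(y) = 8*y (k(y) = (2*y)*4 = 8*y)
k(K(C(5), 6))³ = (8*(-1*6 + 2*(-3)))³ = (8*(-6 - 6))³ = (8*(-12))³ = (-96)³ = -884736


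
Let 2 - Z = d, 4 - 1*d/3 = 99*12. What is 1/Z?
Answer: 1/3554 ≈ 0.00028137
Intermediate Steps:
d = -3552 (d = 12 - 297*12 = 12 - 3*1188 = 12 - 3564 = -3552)
Z = 3554 (Z = 2 - 1*(-3552) = 2 + 3552 = 3554)
1/Z = 1/3554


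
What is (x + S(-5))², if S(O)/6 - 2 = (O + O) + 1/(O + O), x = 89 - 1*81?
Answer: 41209/25 ≈ 1648.4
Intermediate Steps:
x = 8 (x = 89 - 81 = 8)
S(O) = 12 + 3/O + 12*O (S(O) = 12 + 6*((O + O) + 1/(O + O)) = 12 + 6*(2*O + 1/(2*O)) = 12 + 6*(1/(2*O) + 2*O) = 12 + (3/O + 12*O) = 12 + 3/O + 12*O)
(x + S(-5))² = (8 + (12 + 3/(-5) + 12*(-5)))² = (8 + (12 + 3*(-⅕) - 60))² = (8 + (12 - ⅗ - 60))² = (8 - 243/5)² = (-203/5)² = 41209/25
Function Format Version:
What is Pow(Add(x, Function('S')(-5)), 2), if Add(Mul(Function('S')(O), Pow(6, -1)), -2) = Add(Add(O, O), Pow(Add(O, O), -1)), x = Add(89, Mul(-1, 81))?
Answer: Rational(41209, 25) ≈ 1648.4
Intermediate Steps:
x = 8 (x = Add(89, -81) = 8)
Function('S')(O) = Add(12, Mul(3, Pow(O, -1)), Mul(12, O)) (Function('S')(O) = Add(12, Mul(6, Add(Add(O, O), Pow(Add(O, O), -1)))) = Add(12, Mul(6, Add(Mul(2, O), Pow(Mul(2, O), -1)))) = Add(12, Mul(6, Add(Mul(2, O), Mul(Rational(1, 2), Pow(O, -1))))) = Add(12, Mul(6, Add(Mul(Rational(1, 2), Pow(O, -1)), Mul(2, O)))) = Add(12, Add(Mul(3, Pow(O, -1)), Mul(12, O))) = Add(12, Mul(3, Pow(O, -1)), Mul(12, O)))
Pow(Add(x, Function('S')(-5)), 2) = Pow(Add(8, Add(12, Mul(3, Pow(-5, -1)), Mul(12, -5))), 2) = Pow(Add(8, Add(12, Mul(3, Rational(-1, 5)), -60)), 2) = Pow(Add(8, Add(12, Rational(-3, 5), -60)), 2) = Pow(Add(8, Rational(-243, 5)), 2) = Pow(Rational(-203, 5), 2) = Rational(41209, 25)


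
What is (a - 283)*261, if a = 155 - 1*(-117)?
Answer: -2871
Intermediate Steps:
a = 272 (a = 155 + 117 = 272)
(a - 283)*261 = (272 - 283)*261 = -11*261 = -2871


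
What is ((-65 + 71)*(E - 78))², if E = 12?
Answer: 156816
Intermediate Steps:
((-65 + 71)*(E - 78))² = ((-65 + 71)*(12 - 78))² = (6*(-66))² = (-396)² = 156816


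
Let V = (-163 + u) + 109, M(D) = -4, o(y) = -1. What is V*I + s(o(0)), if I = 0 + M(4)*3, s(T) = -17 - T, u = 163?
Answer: -1324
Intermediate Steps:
V = 109 (V = (-163 + 163) + 109 = 0 + 109 = 109)
I = -12 (I = 0 - 4*3 = 0 - 12 = -12)
V*I + s(o(0)) = 109*(-12) + (-17 - 1*(-1)) = -1308 + (-17 + 1) = -1308 - 16 = -1324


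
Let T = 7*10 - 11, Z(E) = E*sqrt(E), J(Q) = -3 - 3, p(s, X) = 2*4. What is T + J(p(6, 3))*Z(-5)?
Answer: 59 + 30*I*sqrt(5) ≈ 59.0 + 67.082*I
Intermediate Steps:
p(s, X) = 8
J(Q) = -6
Z(E) = E**(3/2)
T = 59 (T = 70 - 11 = 59)
T + J(p(6, 3))*Z(-5) = 59 - (-30)*I*sqrt(5) = 59 + 30*I*sqrt(5)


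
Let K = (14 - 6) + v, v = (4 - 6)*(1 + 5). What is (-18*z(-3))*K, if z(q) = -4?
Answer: -288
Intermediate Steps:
v = -12 (v = -2*6 = -12)
K = -4 (K = (14 - 6) - 12 = 8 - 12 = -4)
(-18*z(-3))*K = -18*(-4)*(-4) = 72*(-4) = -288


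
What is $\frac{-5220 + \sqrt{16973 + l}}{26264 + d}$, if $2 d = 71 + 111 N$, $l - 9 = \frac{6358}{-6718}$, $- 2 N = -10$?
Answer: $- \frac{580}{2953} + \frac{13 \sqrt{1133699449}}{89272143} \approx -0.19151$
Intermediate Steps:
$N = 5$ ($N = \left(- \frac{1}{2}\right) \left(-10\right) = 5$)
$l = \frac{27052}{3359}$ ($l = 9 + \frac{6358}{-6718} = 9 + 6358 \left(- \frac{1}{6718}\right) = 9 - \frac{3179}{3359} = \frac{27052}{3359} \approx 8.0536$)
$d = 313$ ($d = \frac{71 + 111 \cdot 5}{2} = \frac{71 + 555}{2} = \frac{1}{2} \cdot 626 = 313$)
$\frac{-5220 + \sqrt{16973 + l}}{26264 + d} = \frac{-5220 + \sqrt{16973 + \frac{27052}{3359}}}{26264 + 313} = \frac{-5220 + \sqrt{\frac{57039359}{3359}}}{26577} = \left(-5220 + \frac{13 \sqrt{1133699449}}{3359}\right) \frac{1}{26577} = - \frac{580}{2953} + \frac{13 \sqrt{1133699449}}{89272143}$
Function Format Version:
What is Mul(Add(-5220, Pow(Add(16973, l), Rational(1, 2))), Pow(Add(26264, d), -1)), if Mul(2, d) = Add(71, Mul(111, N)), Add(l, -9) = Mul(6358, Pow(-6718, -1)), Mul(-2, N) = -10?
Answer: Add(Rational(-580, 2953), Mul(Rational(13, 89272143), Pow(1133699449, Rational(1, 2)))) ≈ -0.19151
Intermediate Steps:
N = 5 (N = Mul(Rational(-1, 2), -10) = 5)
l = Rational(27052, 3359) (l = Add(9, Mul(6358, Pow(-6718, -1))) = Add(9, Mul(6358, Rational(-1, 6718))) = Add(9, Rational(-3179, 3359)) = Rational(27052, 3359) ≈ 8.0536)
d = 313 (d = Mul(Rational(1, 2), Add(71, Mul(111, 5))) = Mul(Rational(1, 2), Add(71, 555)) = Mul(Rational(1, 2), 626) = 313)
Mul(Add(-5220, Pow(Add(16973, l), Rational(1, 2))), Pow(Add(26264, d), -1)) = Mul(Add(-5220, Pow(Add(16973, Rational(27052, 3359)), Rational(1, 2))), Pow(Add(26264, 313), -1)) = Mul(Add(-5220, Pow(Rational(57039359, 3359), Rational(1, 2))), Pow(26577, -1)) = Mul(Add(-5220, Mul(Rational(13, 3359), Pow(1133699449, Rational(1, 2)))), Rational(1, 26577)) = Add(Rational(-580, 2953), Mul(Rational(13, 89272143), Pow(1133699449, Rational(1, 2))))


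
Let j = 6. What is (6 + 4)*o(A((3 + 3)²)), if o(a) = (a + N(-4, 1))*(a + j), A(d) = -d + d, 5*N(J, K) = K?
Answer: 12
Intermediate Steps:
N(J, K) = K/5
A(d) = 0
o(a) = (6 + a)*(⅕ + a) (o(a) = (a + (⅕)*1)*(a + 6) = (a + ⅕)*(6 + a) = (⅕ + a)*(6 + a) = (6 + a)*(⅕ + a))
(6 + 4)*o(A((3 + 3)²)) = (6 + 4)*(6/5 + 0² + (31/5)*0) = 10*(6/5 + 0 + 0) = 10*(6/5) = 12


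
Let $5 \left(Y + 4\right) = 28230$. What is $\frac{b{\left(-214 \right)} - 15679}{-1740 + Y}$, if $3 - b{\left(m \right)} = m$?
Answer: $- \frac{7731}{1951} \approx -3.9626$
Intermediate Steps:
$Y = 5642$ ($Y = -4 + \frac{1}{5} \cdot 28230 = -4 + 5646 = 5642$)
$b{\left(m \right)} = 3 - m$
$\frac{b{\left(-214 \right)} - 15679}{-1740 + Y} = \frac{\left(3 - -214\right) - 15679}{-1740 + 5642} = \frac{\left(3 + 214\right) - 15679}{3902} = \left(217 - 15679\right) \frac{1}{3902} = \left(-15462\right) \frac{1}{3902} = - \frac{7731}{1951}$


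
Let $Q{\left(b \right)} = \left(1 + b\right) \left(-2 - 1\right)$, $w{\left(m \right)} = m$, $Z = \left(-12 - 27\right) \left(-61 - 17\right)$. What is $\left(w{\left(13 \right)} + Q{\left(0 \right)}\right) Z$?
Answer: $30420$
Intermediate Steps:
$Z = 3042$ ($Z = \left(-39\right) \left(-78\right) = 3042$)
$Q{\left(b \right)} = -3 - 3 b$ ($Q{\left(b \right)} = \left(1 + b\right) \left(-3\right) = -3 - 3 b$)
$\left(w{\left(13 \right)} + Q{\left(0 \right)}\right) Z = \left(13 - 3\right) 3042 = 10 \cdot 3042 = 30420$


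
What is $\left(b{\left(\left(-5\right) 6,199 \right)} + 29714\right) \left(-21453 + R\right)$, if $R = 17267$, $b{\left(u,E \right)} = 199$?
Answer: $-125215818$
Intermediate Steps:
$\left(b{\left(\left(-5\right) 6,199 \right)} + 29714\right) \left(-21453 + R\right) = \left(199 + 29714\right) \left(-21453 + 17267\right) = 29913 \left(-4186\right) = -125215818$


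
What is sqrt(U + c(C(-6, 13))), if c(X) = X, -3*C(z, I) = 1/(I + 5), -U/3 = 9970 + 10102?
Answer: I*sqrt(19509990)/18 ≈ 245.39*I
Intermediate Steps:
U = -60216 (U = -3*(9970 + 10102) = -3*20072 = -60216)
C(z, I) = -1/(3*(5 + I)) (C(z, I) = -1/(3*(I + 5)) = -1/(3*(5 + I)))
sqrt(U + c(C(-6, 13))) = sqrt(-60216 - 1/(15 + 3*13)) = sqrt(-60216 - 1/(15 + 39)) = sqrt(-60216 - 1/54) = sqrt(-3251665/54) = I*sqrt(19509990)/18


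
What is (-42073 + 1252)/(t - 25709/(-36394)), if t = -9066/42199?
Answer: -62692500163326/754946087 ≈ -83042.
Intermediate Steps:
t = -9066/42199 (t = -9066*1/42199 = -9066/42199 ≈ -0.21484)
(-42073 + 1252)/(t - 25709/(-36394)) = (-42073 + 1252)/(-9066/42199 - 25709/(-36394)) = -40821/(-9066/42199 - 25709*(-1/36394)) = -40821/(-9066/42199 + 25709/36394) = -40821/754946087/1535790406 = -40821*1535790406/754946087 = -62692500163326/754946087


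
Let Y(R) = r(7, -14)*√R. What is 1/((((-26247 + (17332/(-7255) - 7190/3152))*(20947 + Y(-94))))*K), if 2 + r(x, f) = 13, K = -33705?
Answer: 47901096872/887830003311576439223151 - 25154536*I*√94/887830003311576439223151 ≈ 5.3953e-14 - 2.7469e-16*I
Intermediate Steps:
r(x, f) = 11 (r(x, f) = -2 + 13 = 11)
Y(R) = 11*√R
1/((((-26247 + (17332/(-7255) - 7190/3152))*(20947 + Y(-94))))*K) = 1/(((-26247 + (17332/(-7255) - 7190/3152))*(20947 + 11*√(-94)))*(-33705)) = -1/33705/((-26247 + (17332*(-1/7255) - 7190*1/3152))*(20947 + 11*(I*√94))) = -1/33705/((-26247 + (-17332/7255 - 3595/1576))*(20947 + 11*I*√94)) = -1/33705/((-26247 - 53396957/11433880)*(20947 + 11*I*√94)) = -1/33705/(-300158445317*(20947 + 11*I*√94)/11433880) = -1/33705/(-6287418954055199/11433880 - 3301742898487*I*√94/11433880) = -1/(33705*(-6287418954055199/11433880 - 3301742898487*I*√94/11433880))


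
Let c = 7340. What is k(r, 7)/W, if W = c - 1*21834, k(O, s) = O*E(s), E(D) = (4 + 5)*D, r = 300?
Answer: -9450/7247 ≈ -1.3040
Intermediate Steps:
E(D) = 9*D
k(O, s) = 9*O*s (k(O, s) = O*(9*s) = 9*O*s)
W = -14494 (W = 7340 - 1*21834 = 7340 - 21834 = -14494)
k(r, 7)/W = (9*300*7)/(-14494) = 18900*(-1/14494) = -9450/7247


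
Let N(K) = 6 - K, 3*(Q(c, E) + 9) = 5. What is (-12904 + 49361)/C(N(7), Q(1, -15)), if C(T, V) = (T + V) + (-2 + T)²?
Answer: 109371/2 ≈ 54686.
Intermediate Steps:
Q(c, E) = -22/3 (Q(c, E) = -9 + (⅓)*5 = -9 + 5/3 = -22/3)
C(T, V) = T + V + (-2 + T)²
(-12904 + 49361)/C(N(7), Q(1, -15)) = (-12904 + 49361)/((6 - 1*7) - 22/3 + (-2 + (6 - 1*7))²) = 36457/((6 - 7) - 22/3 + (-2 + (6 - 7))²) = 36457/(-1 - 22/3 + (-2 - 1)²) = 36457/(-1 - 22/3 + (-3)²) = 36457/(-1 - 22/3 + 9) = 36457/(⅔) = 36457*(3/2) = 109371/2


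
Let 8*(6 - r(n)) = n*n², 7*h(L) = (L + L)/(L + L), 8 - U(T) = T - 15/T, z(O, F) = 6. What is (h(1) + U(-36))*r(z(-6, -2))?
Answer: -3673/4 ≈ -918.25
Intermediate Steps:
U(T) = 8 - T + 15/T (U(T) = 8 - (T - 15/T) = 8 + (-T + 15/T) = 8 - T + 15/T)
h(L) = ⅐ (h(L) = ((L + L)/(L + L))/7 = ((2*L)/((2*L)))/7 = ((2*L)*(1/(2*L)))/7 = (⅐)*1 = ⅐)
r(n) = 6 - n³/8 (r(n) = 6 - n*n²/8 = 6 - n³/8)
(h(1) + U(-36))*r(z(-6, -2)) = (⅐ + (8 - 1*(-36) + 15/(-36)))*(6 - ⅛*6³) = (⅐ + (8 + 36 + 15*(-1/36)))*(6 - ⅛*216) = (⅐ + (8 + 36 - 5/12))*(6 - 27) = (⅐ + 523/12)*(-21) = (3673/84)*(-21) = -3673/4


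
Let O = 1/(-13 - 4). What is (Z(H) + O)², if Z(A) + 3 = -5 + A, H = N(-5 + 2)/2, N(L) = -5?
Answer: 128881/1156 ≈ 111.49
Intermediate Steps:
O = -1/17 (O = 1/(-17) = -1/17 ≈ -0.058824)
H = -5/2 ≈ -2.5000
Z(A) = -8 + A (Z(A) = -3 + (-5 + A) = -8 + A)
(Z(H) + O)² = ((-8 - 5/2) - 1/17)² = (-21/2 - 1/17)² = (-359/34)² = 128881/1156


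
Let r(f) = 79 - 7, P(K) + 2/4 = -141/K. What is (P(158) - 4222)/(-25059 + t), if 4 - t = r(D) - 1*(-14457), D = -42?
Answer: 20853/195446 ≈ 0.10669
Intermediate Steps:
P(K) = -½ - 141/K
r(f) = 72
t = -14525 (t = 4 - (72 - 1*(-14457)) = 4 - (72 + 14457) = 4 - 1*14529 = 4 - 14529 = -14525)
(P(158) - 4222)/(-25059 + t) = ((½)*(-282 - 1*158)/158 - 4222)/(-25059 - 14525) = ((½)*(1/158)*(-282 - 158) - 4222)/(-39584) = ((½)*(1/158)*(-440) - 4222)*(-1/39584) = (-110/79 - 4222)*(-1/39584) = -333648/79*(-1/39584) = 20853/195446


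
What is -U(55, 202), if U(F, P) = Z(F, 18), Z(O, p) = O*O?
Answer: -3025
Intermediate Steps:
Z(O, p) = O²
U(F, P) = F²
-U(55, 202) = -1*55² = -1*3025 = -3025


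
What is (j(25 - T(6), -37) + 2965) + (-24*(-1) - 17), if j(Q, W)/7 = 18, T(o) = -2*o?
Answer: 3098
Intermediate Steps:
j(Q, W) = 126 (j(Q, W) = 7*18 = 126)
(j(25 - T(6), -37) + 2965) + (-24*(-1) - 17) = (126 + 2965) + (-24*(-1) - 17) = 3091 + (24 - 17) = 3091 + 7 = 3098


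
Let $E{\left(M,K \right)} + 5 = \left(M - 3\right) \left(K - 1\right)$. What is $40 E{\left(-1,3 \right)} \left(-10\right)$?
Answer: $5200$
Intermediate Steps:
$E{\left(M,K \right)} = -5 + \left(-1 + K\right) \left(-3 + M\right)$ ($E{\left(M,K \right)} = -5 + \left(M - 3\right) \left(K - 1\right) = -5 + \left(-3 + M\right) \left(-1 + K\right) = -5 + \left(-1 + K\right) \left(-3 + M\right)$)
$40 E{\left(-1,3 \right)} \left(-10\right) = 40 \left(-2 - -1 - 9 + 3 \left(-1\right)\right) \left(-10\right) = 40 \left(-2 + 1 - 9 - 3\right) \left(-10\right) = 40 \left(-13\right) \left(-10\right) = \left(-520\right) \left(-10\right) = 5200$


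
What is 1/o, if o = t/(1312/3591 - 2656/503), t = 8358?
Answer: -4438880/7548414867 ≈ -0.00058805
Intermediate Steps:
o = -7548414867/4438880 (o = 8358/(1312/3591 - 2656/503) = 8358/(-8877760/1806273) = 8358*(-1806273/8877760) = -7548414867/4438880 ≈ -1700.5)
1/o = 1/(-7548414867/4438880) = -4438880/7548414867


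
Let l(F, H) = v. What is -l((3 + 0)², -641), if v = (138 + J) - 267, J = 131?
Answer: -2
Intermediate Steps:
v = 2 (v = (138 + 131) - 267 = 269 - 267 = 2)
l(F, H) = 2
-l((3 + 0)², -641) = -1*2 = -2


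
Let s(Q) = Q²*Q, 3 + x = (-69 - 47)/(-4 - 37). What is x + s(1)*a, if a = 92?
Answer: 3765/41 ≈ 91.829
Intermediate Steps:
x = -7/41 (x = -3 + (-69 - 47)/(-4 - 37) = -3 - 116/(-41) = -3 - 116*(-1/41) = -3 + 116/41 = -7/41 ≈ -0.17073)
s(Q) = Q³
x + s(1)*a = -7/41 + 1³*92 = -7/41 + 1*92 = -7/41 + 92 = 3765/41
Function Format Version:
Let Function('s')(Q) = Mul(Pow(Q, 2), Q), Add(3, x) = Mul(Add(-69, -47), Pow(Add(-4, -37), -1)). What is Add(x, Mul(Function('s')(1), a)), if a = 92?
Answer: Rational(3765, 41) ≈ 91.829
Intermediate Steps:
x = Rational(-7, 41) (x = Add(-3, Mul(Add(-69, -47), Pow(Add(-4, -37), -1))) = Add(-3, Mul(-116, Pow(-41, -1))) = Add(-3, Mul(-116, Rational(-1, 41))) = Add(-3, Rational(116, 41)) = Rational(-7, 41) ≈ -0.17073)
Function('s')(Q) = Pow(Q, 3)
Add(x, Mul(Function('s')(1), a)) = Add(Rational(-7, 41), Mul(Pow(1, 3), 92)) = Add(Rational(-7, 41), Mul(1, 92)) = Add(Rational(-7, 41), 92) = Rational(3765, 41)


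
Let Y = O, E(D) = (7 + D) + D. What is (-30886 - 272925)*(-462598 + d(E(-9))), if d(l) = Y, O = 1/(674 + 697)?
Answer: 192683576597027/1371 ≈ 1.4054e+11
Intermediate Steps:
E(D) = 7 + 2*D
O = 1/1371 ≈ 0.00072939
Y = 1/1371 ≈ 0.00072939
d(l) = 1/1371
(-30886 - 272925)*(-462598 + d(E(-9))) = (-30886 - 272925)*(-462598 + 1/1371) = -303811*(-634221857/1371) = 192683576597027/1371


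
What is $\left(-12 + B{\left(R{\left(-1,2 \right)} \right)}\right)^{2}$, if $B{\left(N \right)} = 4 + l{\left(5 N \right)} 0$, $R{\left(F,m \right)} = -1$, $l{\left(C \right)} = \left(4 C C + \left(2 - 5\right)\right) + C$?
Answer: $64$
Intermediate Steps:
$l{\left(C \right)} = -3 + C + 4 C^{2}$ ($l{\left(C \right)} = \left(4 C^{2} - 3\right) + C = \left(-3 + 4 C^{2}\right) + C = -3 + C + 4 C^{2}$)
$B{\left(N \right)} = 4$ ($B{\left(N \right)} = 4 + \left(-3 + 5 N + 4 \left(5 N\right)^{2}\right) 0 = 4 + \left(-3 + 5 N + 4 \cdot 25 N^{2}\right) 0 = 4 + \left(-3 + 5 N + 100 N^{2}\right) 0 = 4 + 0 = 4$)
$\left(-12 + B{\left(R{\left(-1,2 \right)} \right)}\right)^{2} = \left(-12 + 4\right)^{2} = \left(-8\right)^{2} = 64$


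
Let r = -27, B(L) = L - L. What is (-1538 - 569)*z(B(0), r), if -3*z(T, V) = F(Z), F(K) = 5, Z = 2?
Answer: 10535/3 ≈ 3511.7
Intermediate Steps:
B(L) = 0
z(T, V) = -5/3 (z(T, V) = -⅓*5 = -5/3)
(-1538 - 569)*z(B(0), r) = (-1538 - 569)*(-5/3) = -2107*(-5/3) = 10535/3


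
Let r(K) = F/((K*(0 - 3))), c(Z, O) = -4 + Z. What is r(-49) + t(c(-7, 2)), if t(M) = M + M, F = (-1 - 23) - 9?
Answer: -1089/49 ≈ -22.224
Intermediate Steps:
F = -33 (F = -24 - 9 = -33)
t(M) = 2*M
r(K) = 11/K (r(K) = -33*1/(K*(0 - 3)) = -33*(-1/(3*K)) = -(-11)/K = 11/K)
r(-49) + t(c(-7, 2)) = 11/(-49) + 2*(-4 - 7) = 11*(-1/49) + 2*(-11) = -11/49 - 22 = -1089/49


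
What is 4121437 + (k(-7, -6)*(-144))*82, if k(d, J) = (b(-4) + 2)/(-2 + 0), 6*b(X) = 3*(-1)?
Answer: 4130293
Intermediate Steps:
b(X) = -1/2 (b(X) = (3*(-1))/6 = (1/6)*(-3) = -1/2)
k(d, J) = -3/4 (k(d, J) = (-1/2 + 2)/(-2 + 0) = (3/2)/(-2) = (3/2)*(-1/2) = -3/4)
4121437 + (k(-7, -6)*(-144))*82 = 4121437 - 3/4*(-144)*82 = 4121437 + 108*82 = 4121437 + 8856 = 4130293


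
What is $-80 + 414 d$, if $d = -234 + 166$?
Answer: $-28232$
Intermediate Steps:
$d = -68$
$-80 + 414 d = -80 + 414 \left(-68\right) = -80 - 28152 = -28232$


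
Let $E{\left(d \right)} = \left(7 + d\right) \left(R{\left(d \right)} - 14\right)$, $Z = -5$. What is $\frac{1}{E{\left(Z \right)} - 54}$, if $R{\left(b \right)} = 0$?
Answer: $- \frac{1}{82} \approx -0.012195$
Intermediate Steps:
$E{\left(d \right)} = -98 - 14 d$ ($E{\left(d \right)} = \left(7 + d\right) \left(0 - 14\right) = \left(7 + d\right) \left(-14\right) = -98 - 14 d$)
$\frac{1}{E{\left(Z \right)} - 54} = \frac{1}{\left(-98 - -70\right) - 54} = \frac{1}{\left(-98 + 70\right) - 54} = \frac{1}{-28 - 54} = \frac{1}{-82} = - \frac{1}{82}$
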